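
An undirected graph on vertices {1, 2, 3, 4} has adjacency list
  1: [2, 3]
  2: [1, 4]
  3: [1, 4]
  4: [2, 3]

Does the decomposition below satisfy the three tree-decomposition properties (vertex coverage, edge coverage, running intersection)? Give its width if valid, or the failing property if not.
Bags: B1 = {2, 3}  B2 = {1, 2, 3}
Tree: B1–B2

No — vertex 4 appears in no bag.

A tree decomposition must satisfy three properties: every vertex lies in some bag; for every edge, both endpoints lie together in some bag; and for every vertex, the bags containing it form a connected subtree. Here vertex 4 appears in no bag, so the decomposition is invalid.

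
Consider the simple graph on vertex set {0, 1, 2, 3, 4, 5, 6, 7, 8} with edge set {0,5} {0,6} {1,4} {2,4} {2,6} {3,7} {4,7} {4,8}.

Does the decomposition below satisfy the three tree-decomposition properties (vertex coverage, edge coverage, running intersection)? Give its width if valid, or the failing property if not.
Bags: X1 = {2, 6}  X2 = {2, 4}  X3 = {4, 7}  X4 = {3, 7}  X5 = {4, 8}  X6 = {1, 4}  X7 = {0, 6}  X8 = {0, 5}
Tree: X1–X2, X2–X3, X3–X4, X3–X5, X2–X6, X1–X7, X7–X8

Yes; width 1.

Checking the three conditions: (i) the bags cover all of {0, 1, 2, 3, 4, 5, 6, 7, 8}; (ii) for each edge, some bag contains both endpoints; (iii) the bags containing any fixed vertex form a subtree. All hold, so the decomposition is valid with width 2 − 1 = 1.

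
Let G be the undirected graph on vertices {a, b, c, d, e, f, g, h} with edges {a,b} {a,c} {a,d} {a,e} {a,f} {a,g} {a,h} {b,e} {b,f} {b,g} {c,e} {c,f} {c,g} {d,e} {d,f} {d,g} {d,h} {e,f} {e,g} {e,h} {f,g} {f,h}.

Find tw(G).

4

A width-4 tree decomposition is:
Bags: B1 = {a, b, e, f, g}  B2 = {a, d, e, f, g}  B3 = {a, c, e, f, g}  B4 = {a, d, e, f, h}
Tree: B1–B2, B1–B3, B2–B4
Every bag has size at most 5, so the width is 5 − 1 = 4 and tw(G) ≤ 4. For the lower bound, the 5 vertices {a, d, e, f, g} are pairwise adjacent, and any tree decomposition puts a clique entirely inside one bag — forcing width ≥ 4. Combining the bounds, tw(G) = 4.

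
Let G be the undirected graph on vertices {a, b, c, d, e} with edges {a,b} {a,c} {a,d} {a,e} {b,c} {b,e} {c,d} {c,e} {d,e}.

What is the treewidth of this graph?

3

A width-3 tree decomposition is:
Bags: B1 = {a, b, c, e}  B2 = {a, c, d, e}
Tree: B1–B2
Each bag holds 4 vertices, so the decomposition has width 3, which upper-bounds the treewidth. For the lower bound, the 4 vertices {a, c, d, e} are pairwise adjacent, and any tree decomposition puts a clique entirely inside one bag — forcing width ≥ 3. Therefore the treewidth is 3.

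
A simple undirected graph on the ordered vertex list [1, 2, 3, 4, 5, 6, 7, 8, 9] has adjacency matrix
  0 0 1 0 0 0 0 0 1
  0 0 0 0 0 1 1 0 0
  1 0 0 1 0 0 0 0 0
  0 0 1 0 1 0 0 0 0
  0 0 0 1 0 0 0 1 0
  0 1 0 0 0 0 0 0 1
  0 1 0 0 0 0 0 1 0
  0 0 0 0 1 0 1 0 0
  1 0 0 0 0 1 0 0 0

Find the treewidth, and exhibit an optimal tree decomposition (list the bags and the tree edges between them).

The largest bag has 3 vertices, giving width 2; this decomposition certifies tw(G) ≤ 2. For the lower bound, G contains the cycle 2–6–9–1–3–4–5–8–7–2, so G is not a forest; only forests have treewidth ≤ 1, hence tw(G) ≥ 2. Therefore the treewidth is 2.

Treewidth 2.
Bags: B1 = {2, 6, 9}  B2 = {1, 2, 9}  B3 = {1, 2, 3}  B4 = {2, 3, 4}  B5 = {2, 4, 5}  B6 = {2, 5, 8}  B7 = {2, 7, 8}
Tree: B1–B2, B2–B3, B3–B4, B4–B5, B5–B6, B6–B7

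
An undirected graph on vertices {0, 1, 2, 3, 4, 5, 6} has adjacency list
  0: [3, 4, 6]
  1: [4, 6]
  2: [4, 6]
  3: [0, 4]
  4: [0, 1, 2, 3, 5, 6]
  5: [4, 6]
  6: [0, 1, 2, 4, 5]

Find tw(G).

2

A width-2 tree decomposition is:
Bags: B1 = {4, 5, 6}  B2 = {2, 4, 6}  B3 = {0, 4, 6}  B4 = {0, 3, 4}  B5 = {1, 4, 6}
Tree: B1–B2, B1–B3, B3–B4, B2–B5
The largest bag has 3 vertices, giving width 2; this decomposition certifies tw(G) ≤ 2. On the other hand G contains the 3-clique {0, 3, 4}. A clique must lie in a single bag of any decomposition, so no decomposition can have width below 2. The upper and lower bounds meet at 2, so that is the treewidth.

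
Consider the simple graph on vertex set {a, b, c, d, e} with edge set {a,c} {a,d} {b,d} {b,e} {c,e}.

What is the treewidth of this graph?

2

A width-2 tree decomposition is:
Bags: B1 = {b, c, e}  B2 = {b, c, d}  B3 = {a, c, d}
Tree: B1–B2, B2–B3
Each bag holds 3 vertices, so the decomposition has width 2, which upper-bounds the treewidth. The edges c–e–b–d–a–c form a cycle, so G is not a tree and its treewidth is at least 2. Therefore the treewidth is 2.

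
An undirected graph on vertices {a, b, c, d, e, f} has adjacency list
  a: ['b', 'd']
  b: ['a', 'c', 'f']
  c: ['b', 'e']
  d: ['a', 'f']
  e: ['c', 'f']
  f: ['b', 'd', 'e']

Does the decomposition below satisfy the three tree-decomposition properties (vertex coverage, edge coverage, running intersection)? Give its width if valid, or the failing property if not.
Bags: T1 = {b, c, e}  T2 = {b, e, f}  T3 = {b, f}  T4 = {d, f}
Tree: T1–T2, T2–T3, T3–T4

No — vertex a appears in no bag.

A tree decomposition must satisfy three properties: every vertex lies in some bag; for every edge, both endpoints lie together in some bag; and for every vertex, the bags containing it form a connected subtree. Here vertex a appears in no bag, so the decomposition is invalid.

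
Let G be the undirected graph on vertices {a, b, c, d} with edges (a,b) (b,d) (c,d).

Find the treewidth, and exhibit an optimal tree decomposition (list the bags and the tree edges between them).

Treewidth 1.
One such decomposition:
Bags: B1 = {a, b}  B2 = {b, d}  B3 = {c, d}
Tree: B1–B2, B2–B3

Every bag has size at most 2, so the width is 2 − 1 = 1 and tw(G) ≤ 1. Since G has at least one edge (e.g. a–b), it is not an edgeless graph, so tw(G) ≥ 1. Hence tw(G) = 1 exactly.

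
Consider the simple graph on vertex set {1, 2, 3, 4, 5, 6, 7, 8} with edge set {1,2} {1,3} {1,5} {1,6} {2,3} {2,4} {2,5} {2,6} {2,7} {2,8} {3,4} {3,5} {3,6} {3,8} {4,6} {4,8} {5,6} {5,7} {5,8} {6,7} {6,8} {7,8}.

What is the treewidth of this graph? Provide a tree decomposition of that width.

Every bag has size at most 5, so the width is 5 − 1 = 4 and tw(G) ≤ 4. Conversely, {2, 3, 4, 6, 8} is a clique of size 5, and the vertices of any clique must share a bag in every tree decomposition; so some bag has ≥ 5 vertices and tw(G) ≥ 4. Combining the bounds, tw(G) = 4.

Treewidth 4.
One optimal decomposition is:
Bags: B1 = {2, 3, 5, 6, 8}  B2 = {2, 3, 4, 6, 8}  B3 = {1, 2, 3, 5, 6}  B4 = {2, 5, 6, 7, 8}
Tree: B1–B2, B1–B3, B1–B4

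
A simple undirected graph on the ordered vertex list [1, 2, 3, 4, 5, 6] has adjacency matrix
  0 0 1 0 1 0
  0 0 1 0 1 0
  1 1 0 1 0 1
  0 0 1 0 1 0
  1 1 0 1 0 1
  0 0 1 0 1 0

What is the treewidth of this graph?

2

A width-2 tree decomposition is:
Bags: B1 = {1, 3, 5}  B2 = {3, 5, 6}  B3 = {3, 4, 5}  B4 = {2, 3, 5}
Tree: B1–B2, B2–B3, B3–B4
Every bag has size at most 3, so the width is 3 − 1 = 2 and tw(G) ≤ 2. Since 3–1–5–6–3 is a cycle in G, G is not acyclic. Forests are exactly the graphs of treewidth ≤ 1, so tw(G) ≥ 2. Hence tw(G) = 2 exactly.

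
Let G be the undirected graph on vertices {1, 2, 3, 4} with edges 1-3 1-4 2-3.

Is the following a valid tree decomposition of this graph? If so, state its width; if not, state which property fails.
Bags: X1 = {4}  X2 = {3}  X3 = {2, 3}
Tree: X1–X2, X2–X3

No — vertex 1 appears in no bag.

A tree decomposition must satisfy three properties: every vertex lies in some bag; for every edge, both endpoints lie together in some bag; and for every vertex, the bags containing it form a connected subtree. Here vertex 1 appears in no bag, so the decomposition is invalid.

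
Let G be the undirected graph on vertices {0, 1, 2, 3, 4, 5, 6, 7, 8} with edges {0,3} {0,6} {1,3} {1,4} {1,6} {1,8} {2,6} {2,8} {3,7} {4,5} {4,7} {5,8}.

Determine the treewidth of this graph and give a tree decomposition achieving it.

Treewidth 3.
One such decomposition:
Bags: B1 = {3, 4, 5, 7}  B2 = {1, 3, 4, 5}  B3 = {1, 3, 5, 8}  B4 = {0, 1, 3, 8}  B5 = {0, 1, 6, 8}  B6 = {0, 2, 6, 8}
Tree: B1–B2, B2–B3, B3–B4, B4–B5, B5–B6

The largest bag has 4 vertices, giving width 3; this decomposition certifies tw(G) ≤ 3. For the lower bound: the 4 vertex sets {4,5,7}, {3}, {1}, {0,2,6,8} are disjoint, each induces a connected subgraph, and every pair is joined by at least one edge of G. Contracting each set to a single vertex therefore yields K_{4} as a minor, and since treewidth is minor-monotone, tw(G) ≥ tw(K_{4}) = 3. Hence tw(G) = 3 exactly.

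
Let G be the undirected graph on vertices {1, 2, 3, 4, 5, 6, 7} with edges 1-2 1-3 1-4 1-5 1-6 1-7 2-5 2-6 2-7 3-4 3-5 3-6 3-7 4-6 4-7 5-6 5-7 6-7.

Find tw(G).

A width-4 tree decomposition is:
Bags: B1 = {1, 3, 5, 6, 7}  B2 = {1, 3, 4, 6, 7}  B3 = {1, 2, 5, 6, 7}
Tree: B1–B2, B1–B3
Each bag holds 5 vertices, so the decomposition has width 4, which upper-bounds the treewidth. For the lower bound, the 5 vertices {1, 2, 5, 6, 7} are pairwise adjacent, and any tree decomposition puts a clique entirely inside one bag — forcing width ≥ 4. Hence tw(G) = 4 exactly.

4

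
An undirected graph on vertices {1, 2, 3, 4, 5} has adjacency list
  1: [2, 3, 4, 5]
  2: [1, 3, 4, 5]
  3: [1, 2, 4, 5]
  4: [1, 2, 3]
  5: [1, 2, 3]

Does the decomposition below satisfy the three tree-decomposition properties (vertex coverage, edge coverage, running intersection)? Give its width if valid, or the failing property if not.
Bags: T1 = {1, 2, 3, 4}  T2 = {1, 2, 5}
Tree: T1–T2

No — edge (3,5) lies in no bag.

A tree decomposition must satisfy three properties: every vertex lies in some bag; for every edge, both endpoints lie together in some bag; and for every vertex, the bags containing it form a connected subtree. Here edge (3,5) lies in no bag, so the decomposition is invalid.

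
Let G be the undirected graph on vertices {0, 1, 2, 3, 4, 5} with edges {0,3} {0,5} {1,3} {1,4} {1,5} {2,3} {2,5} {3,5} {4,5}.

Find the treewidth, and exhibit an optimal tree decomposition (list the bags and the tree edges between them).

Every bag has size at most 3, so the width is 3 − 1 = 2 and tw(G) ≤ 2. On the other hand G contains the 3-clique {0, 3, 5}. A clique must lie in a single bag of any decomposition, so no decomposition can have width below 2. Hence tw(G) = 2 exactly.

Treewidth 2.
One such decomposition:
Bags: B1 = {1, 4, 5}  B2 = {1, 3, 5}  B3 = {0, 3, 5}  B4 = {2, 3, 5}
Tree: B1–B2, B2–B3, B2–B4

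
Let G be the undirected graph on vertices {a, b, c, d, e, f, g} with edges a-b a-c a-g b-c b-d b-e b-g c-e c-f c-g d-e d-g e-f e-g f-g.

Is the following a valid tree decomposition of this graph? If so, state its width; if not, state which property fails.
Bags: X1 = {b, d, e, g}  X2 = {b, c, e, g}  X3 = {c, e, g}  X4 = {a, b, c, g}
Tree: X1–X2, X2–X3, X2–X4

No — vertex f appears in no bag.

A tree decomposition must satisfy three properties: every vertex lies in some bag; for every edge, both endpoints lie together in some bag; and for every vertex, the bags containing it form a connected subtree. Here vertex f appears in no bag, so the decomposition is invalid.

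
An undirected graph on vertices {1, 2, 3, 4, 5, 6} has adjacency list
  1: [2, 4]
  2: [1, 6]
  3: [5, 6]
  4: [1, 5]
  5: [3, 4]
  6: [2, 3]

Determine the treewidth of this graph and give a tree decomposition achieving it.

Treewidth 2.
One optimal decomposition is:
Bags: B1 = {2, 3, 6}  B2 = {1, 2, 3}  B3 = {1, 3, 4}  B4 = {3, 4, 5}
Tree: B1–B2, B2–B3, B3–B4

The largest bag has 3 vertices, giving width 2; this decomposition certifies tw(G) ≤ 2. Since 3–6–2–1–4–5–3 is a cycle in G, G is not acyclic. Forests are exactly the graphs of treewidth ≤ 1, so tw(G) ≥ 2. Therefore the treewidth is 2.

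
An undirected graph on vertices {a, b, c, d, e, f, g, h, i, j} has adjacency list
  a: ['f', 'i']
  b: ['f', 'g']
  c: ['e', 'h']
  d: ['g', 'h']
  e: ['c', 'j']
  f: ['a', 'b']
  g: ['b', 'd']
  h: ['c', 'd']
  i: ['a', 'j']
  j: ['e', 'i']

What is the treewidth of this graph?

A width-2 tree decomposition is:
Bags: B1 = {c, e, j}  B2 = {c, i, j}  B3 = {a, c, i}  B4 = {a, c, f}  B5 = {b, c, f}  B6 = {b, c, g}  B7 = {c, d, g}  B8 = {c, d, h}
Tree: B1–B2, B2–B3, B3–B4, B4–B5, B5–B6, B6–B7, B7–B8
Each bag holds 3 vertices, so the decomposition has width 2, which upper-bounds the treewidth. Since c–e–j–i–a–f–b–g–d–h–c is a cycle in G, G is not acyclic. Forests are exactly the graphs of treewidth ≤ 1, so tw(G) ≥ 2. Hence tw(G) = 2 exactly.

2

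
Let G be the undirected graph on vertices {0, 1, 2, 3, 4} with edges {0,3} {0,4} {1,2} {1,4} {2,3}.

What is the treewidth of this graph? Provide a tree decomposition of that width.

Each bag holds 3 vertices, so the decomposition has width 2, which upper-bounds the treewidth. Since 4–1–2–3–0–4 is a cycle in G, G is not acyclic. Forests are exactly the graphs of treewidth ≤ 1, so tw(G) ≥ 2. Hence tw(G) = 2 exactly.

Treewidth 2.
Bags: B1 = {1, 2, 4}  B2 = {2, 3, 4}  B3 = {0, 3, 4}
Tree: B1–B2, B2–B3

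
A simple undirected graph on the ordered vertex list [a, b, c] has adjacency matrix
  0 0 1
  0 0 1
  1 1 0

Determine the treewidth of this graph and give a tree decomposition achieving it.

Treewidth 1.
One such decomposition:
Bags: B1 = {b, c}  B2 = {a, c}
Tree: B1–B2

Every bag has size at most 2, so the width is 2 − 1 = 1 and tw(G) ≤ 1. Since G has at least one edge (e.g. c–b), it is not an edgeless graph, so tw(G) ≥ 1. Therefore the treewidth is 1.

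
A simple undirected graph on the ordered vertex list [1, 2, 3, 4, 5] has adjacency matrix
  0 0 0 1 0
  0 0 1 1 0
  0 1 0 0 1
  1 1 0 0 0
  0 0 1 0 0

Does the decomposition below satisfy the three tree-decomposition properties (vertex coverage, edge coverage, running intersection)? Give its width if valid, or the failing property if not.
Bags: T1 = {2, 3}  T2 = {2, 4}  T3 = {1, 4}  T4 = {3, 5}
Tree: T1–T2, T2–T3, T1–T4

Yes; width 1.

Checking the three conditions: (i) the bags cover all of {1, 2, 3, 4, 5}; (ii) for each edge, some bag contains both endpoints; (iii) the bags containing any fixed vertex form a subtree. All hold, so the decomposition is valid with width 2 − 1 = 1.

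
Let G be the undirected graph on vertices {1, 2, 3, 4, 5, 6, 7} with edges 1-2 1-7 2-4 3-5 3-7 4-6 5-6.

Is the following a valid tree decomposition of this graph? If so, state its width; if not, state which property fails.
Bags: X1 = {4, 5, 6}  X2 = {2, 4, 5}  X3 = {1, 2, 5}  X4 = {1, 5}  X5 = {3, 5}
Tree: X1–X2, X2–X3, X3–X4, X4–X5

No — vertex 7 appears in no bag.

A tree decomposition must satisfy three properties: every vertex lies in some bag; for every edge, both endpoints lie together in some bag; and for every vertex, the bags containing it form a connected subtree. Here vertex 7 appears in no bag, so the decomposition is invalid.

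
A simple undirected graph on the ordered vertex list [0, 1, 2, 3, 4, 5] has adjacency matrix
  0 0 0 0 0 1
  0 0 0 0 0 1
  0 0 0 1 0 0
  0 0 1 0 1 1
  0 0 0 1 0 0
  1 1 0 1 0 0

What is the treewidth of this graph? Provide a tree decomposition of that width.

Every bag has size at most 2, so the width is 2 − 1 = 1 and tw(G) ≤ 1. G has an edge, so its treewidth is at least 1. Therefore the treewidth is 1.

Treewidth 1.
Bags: B1 = {3, 5}  B2 = {3, 4}  B3 = {2, 3}  B4 = {1, 5}  B5 = {0, 5}
Tree: B1–B2, B2–B3, B1–B4, B4–B5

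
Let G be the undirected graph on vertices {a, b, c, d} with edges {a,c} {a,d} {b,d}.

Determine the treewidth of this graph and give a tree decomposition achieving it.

Treewidth 1.
Bags: B1 = {b, d}  B2 = {a, d}  B3 = {a, c}
Tree: B1–B2, B2–B3

Each bag holds 2 vertices, so the decomposition has width 1, which upper-bounds the treewidth. Any graph with an edge has treewidth ≥ 1, and G has the edge b–d. Hence tw(G) = 1 exactly.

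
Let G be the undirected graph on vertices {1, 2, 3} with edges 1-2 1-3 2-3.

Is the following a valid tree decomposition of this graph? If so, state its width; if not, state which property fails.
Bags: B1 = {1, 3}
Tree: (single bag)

No — vertex 2 appears in no bag.

A tree decomposition must satisfy three properties: every vertex lies in some bag; for every edge, both endpoints lie together in some bag; and for every vertex, the bags containing it form a connected subtree. Here vertex 2 appears in no bag, so the decomposition is invalid.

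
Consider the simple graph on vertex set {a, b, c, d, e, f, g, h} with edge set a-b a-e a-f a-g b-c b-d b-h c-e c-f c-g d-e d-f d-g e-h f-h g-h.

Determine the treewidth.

4

A width-4 tree decomposition is:
Bags: B1 = {a, c, d, e, h}  B2 = {a, c, d, g, h}  B3 = {a, b, c, d, h}  B4 = {a, c, d, f, h}
Tree: B1–B2, B2–B3, B3–B4
Each bag holds 5 vertices, so the decomposition has width 4, which upper-bounds the treewidth. For the lower bound: the 5 vertex sets {a,e}, {g,h}, {b,d}, {c}, {f} are disjoint, each induces a connected subgraph, and every pair is joined by at least one edge of G. Contracting each set to a single vertex therefore yields K_{5} as a minor, and since treewidth is minor-monotone, tw(G) ≥ tw(K_{5}) = 4. The upper and lower bounds meet at 4, so that is the treewidth.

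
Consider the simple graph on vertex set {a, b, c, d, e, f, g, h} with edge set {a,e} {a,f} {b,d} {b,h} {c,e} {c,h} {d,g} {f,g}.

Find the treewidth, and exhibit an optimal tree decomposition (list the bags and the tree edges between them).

Each bag holds 3 vertices, so the decomposition has width 2, which upper-bounds the treewidth. For the lower bound, G contains the cycle d–b–h–c–e–a–f–g–d, so G is not a forest; only forests have treewidth ≤ 1, hence tw(G) ≥ 2. Combining the bounds, tw(G) = 2.

Treewidth 2.
One optimal decomposition is:
Bags: B1 = {b, d, h}  B2 = {c, d, h}  B3 = {c, d, e}  B4 = {a, d, e}  B5 = {a, d, f}  B6 = {d, f, g}
Tree: B1–B2, B2–B3, B3–B4, B4–B5, B5–B6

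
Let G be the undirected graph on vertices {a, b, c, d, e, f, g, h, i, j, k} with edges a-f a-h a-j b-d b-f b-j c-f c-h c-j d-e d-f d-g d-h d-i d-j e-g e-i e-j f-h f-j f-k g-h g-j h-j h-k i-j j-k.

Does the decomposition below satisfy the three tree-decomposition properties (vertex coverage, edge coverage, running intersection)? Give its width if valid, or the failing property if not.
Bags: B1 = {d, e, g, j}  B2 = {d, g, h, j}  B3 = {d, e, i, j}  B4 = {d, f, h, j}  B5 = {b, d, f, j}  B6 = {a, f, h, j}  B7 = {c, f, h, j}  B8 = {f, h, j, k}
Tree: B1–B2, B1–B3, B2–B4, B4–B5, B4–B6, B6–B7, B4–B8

Every vertex of G appears in some bag (union = {a, b, c, d, e, f, g, h, i, j, k}); every edge is covered by a bag; and for each vertex v the set of bags containing v is connected in the bag tree. The decomposition is therefore valid. The largest bag has 4 vertices, so the width is 3.

Yes; width 3.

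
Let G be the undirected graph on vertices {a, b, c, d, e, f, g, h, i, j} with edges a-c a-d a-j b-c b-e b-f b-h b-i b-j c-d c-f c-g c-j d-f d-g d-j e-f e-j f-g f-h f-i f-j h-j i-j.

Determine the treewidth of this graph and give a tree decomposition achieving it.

Treewidth 3.
One optimal decomposition is:
Bags: B1 = {b, c, f, j}  B2 = {c, d, f, j}  B3 = {a, c, d, j}  B4 = {b, f, i, j}  B5 = {b, f, h, j}  B6 = {b, e, f, j}  B7 = {c, d, f, g}
Tree: B1–B2, B2–B3, B1–B4, B4–B5, B4–B6, B2–B7

Every bag has size at most 4, so the width is 4 − 1 = 3 and tw(G) ≤ 3. For the lower bound, the 4 vertices {a, c, d, j} are pairwise adjacent, and any tree decomposition puts a clique entirely inside one bag — forcing width ≥ 3. The upper and lower bounds meet at 3, so that is the treewidth.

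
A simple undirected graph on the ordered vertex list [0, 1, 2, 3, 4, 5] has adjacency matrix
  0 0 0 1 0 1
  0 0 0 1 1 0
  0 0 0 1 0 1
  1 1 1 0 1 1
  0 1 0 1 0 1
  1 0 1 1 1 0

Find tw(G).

2

A width-2 tree decomposition is:
Bags: B1 = {0, 3, 5}  B2 = {3, 4, 5}  B3 = {2, 3, 5}  B4 = {1, 3, 4}
Tree: B1–B2, B2–B3, B2–B4
Every bag has size at most 3, so the width is 3 − 1 = 2 and tw(G) ≤ 2. Conversely, {1, 3, 4} is a clique of size 3, and the vertices of any clique must share a bag in every tree decomposition; so some bag has ≥ 3 vertices and tw(G) ≥ 2. Therefore the treewidth is 2.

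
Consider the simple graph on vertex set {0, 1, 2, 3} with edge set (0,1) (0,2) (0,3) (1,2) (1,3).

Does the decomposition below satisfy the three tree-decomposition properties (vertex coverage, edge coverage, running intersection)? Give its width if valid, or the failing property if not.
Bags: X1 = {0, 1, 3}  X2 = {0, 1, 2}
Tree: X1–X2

Yes; width 2.

Vertex coverage: the bags together contain {0, 1, 2, 3}, the full vertex set. Edge coverage: each edge of G has both endpoints in at least one bag. Running intersection: for every vertex, the bags containing it form a connected subtree. All three properties hold, so this is a valid tree decomposition of width max|bag| − 1 = 2, and hence tw(G) ≤ 2.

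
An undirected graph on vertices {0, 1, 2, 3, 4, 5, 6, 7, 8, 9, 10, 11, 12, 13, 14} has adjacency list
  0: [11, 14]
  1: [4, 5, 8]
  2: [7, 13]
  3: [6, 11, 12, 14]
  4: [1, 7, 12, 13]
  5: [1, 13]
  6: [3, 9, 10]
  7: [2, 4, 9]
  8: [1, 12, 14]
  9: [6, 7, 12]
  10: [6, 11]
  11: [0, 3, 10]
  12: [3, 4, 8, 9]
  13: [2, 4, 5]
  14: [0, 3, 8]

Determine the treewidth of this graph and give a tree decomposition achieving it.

Treewidth 3.
One such decomposition:
Bags: B1 = {1, 2, 5, 13}  B2 = {1, 2, 4, 13}  B3 = {1, 2, 4, 7}  B4 = {1, 4, 7, 8}  B5 = {4, 7, 8, 12}  B6 = {7, 8, 9, 12}  B7 = {8, 9, 12, 14}  B8 = {3, 9, 12, 14}  B9 = {3, 6, 9, 14}  B10 = {0, 3, 6, 14}  B11 = {0, 3, 6, 11}  B12 = {0, 6, 10, 11}
Tree: B1–B2, B2–B3, B3–B4, B4–B5, B5–B6, B6–B7, B7–B8, B8–B9, B9–B10, B10–B11, B11–B12

Every bag has size at most 4, so the width is 4 − 1 = 3 and tw(G) ≤ 3. For the lower bound: the 4 vertex sets {2,5,13}, {1}, {4}, {7,8,9,12} are disjoint, each induces a connected subgraph, and every pair is joined by at least one edge of G. Contracting each set to a single vertex therefore yields K_{4} as a minor, and since treewidth is minor-monotone, tw(G) ≥ tw(K_{4}) = 3. Hence tw(G) = 3 exactly.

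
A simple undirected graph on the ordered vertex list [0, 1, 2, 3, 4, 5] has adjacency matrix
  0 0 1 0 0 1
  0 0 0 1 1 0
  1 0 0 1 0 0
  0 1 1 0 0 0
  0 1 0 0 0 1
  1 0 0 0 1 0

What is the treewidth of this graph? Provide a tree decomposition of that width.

Treewidth 2.
One optimal decomposition is:
Bags: B1 = {0, 2, 3}  B2 = {0, 3, 5}  B3 = {3, 4, 5}  B4 = {1, 3, 4}
Tree: B1–B2, B2–B3, B3–B4

The largest bag has 3 vertices, giving width 2; this decomposition certifies tw(G) ≤ 2. For the lower bound, G contains the cycle 3–2–0–5–4–1–3, so G is not a forest; only forests have treewidth ≤ 1, hence tw(G) ≥ 2. Combining the bounds, tw(G) = 2.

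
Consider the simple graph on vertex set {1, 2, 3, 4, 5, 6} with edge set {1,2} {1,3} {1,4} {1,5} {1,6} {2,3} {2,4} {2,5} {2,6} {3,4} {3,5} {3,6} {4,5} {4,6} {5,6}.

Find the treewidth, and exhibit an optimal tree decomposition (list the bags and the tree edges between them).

Treewidth 5.
One such decomposition:
Bags: B1 = {1, 2, 3, 4, 5, 6}
Tree: (single bag)

With just one bag of size 6, the width is 6 − 1 = 5, so tw(G) ≤ 5. For the lower bound, the 6 vertices {1, 2, 3, 4, 5, 6} are pairwise adjacent, and any tree decomposition puts a clique entirely inside one bag — forcing width ≥ 5. Hence tw(G) = 5 exactly.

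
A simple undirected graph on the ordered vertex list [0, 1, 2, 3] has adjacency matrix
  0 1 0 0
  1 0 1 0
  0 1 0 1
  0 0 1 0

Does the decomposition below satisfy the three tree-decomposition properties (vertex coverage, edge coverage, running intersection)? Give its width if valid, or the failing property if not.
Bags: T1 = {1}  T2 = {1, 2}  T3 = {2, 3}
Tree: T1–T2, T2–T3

No — vertex 0 appears in no bag.

A tree decomposition must satisfy three properties: every vertex lies in some bag; for every edge, both endpoints lie together in some bag; and for every vertex, the bags containing it form a connected subtree. Here vertex 0 appears in no bag, so the decomposition is invalid.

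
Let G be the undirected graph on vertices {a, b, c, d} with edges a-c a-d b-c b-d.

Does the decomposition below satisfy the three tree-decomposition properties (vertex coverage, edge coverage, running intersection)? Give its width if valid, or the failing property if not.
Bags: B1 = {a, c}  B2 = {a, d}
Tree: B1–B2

A tree decomposition must satisfy three properties: every vertex lies in some bag; for every edge, both endpoints lie together in some bag; and for every vertex, the bags containing it form a connected subtree. Here vertex b appears in no bag, so the decomposition is invalid.

No — vertex b appears in no bag.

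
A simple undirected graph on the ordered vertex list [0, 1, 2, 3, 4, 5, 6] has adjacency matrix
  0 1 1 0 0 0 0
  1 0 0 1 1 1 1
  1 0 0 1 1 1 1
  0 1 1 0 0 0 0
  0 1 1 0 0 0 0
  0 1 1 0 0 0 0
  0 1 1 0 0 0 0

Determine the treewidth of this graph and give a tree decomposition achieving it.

Each bag holds 3 vertices, so the decomposition has width 2, which upper-bounds the treewidth. Since 2–5–1–0–2 is a cycle in G, G is not acyclic. Forests are exactly the graphs of treewidth ≤ 1, so tw(G) ≥ 2. Hence tw(G) = 2 exactly.

Treewidth 2.
One optimal decomposition is:
Bags: B1 = {1, 2, 5}  B2 = {0, 1, 2}  B3 = {1, 2, 6}  B4 = {1, 2, 3}  B5 = {1, 2, 4}
Tree: B1–B2, B2–B3, B3–B4, B4–B5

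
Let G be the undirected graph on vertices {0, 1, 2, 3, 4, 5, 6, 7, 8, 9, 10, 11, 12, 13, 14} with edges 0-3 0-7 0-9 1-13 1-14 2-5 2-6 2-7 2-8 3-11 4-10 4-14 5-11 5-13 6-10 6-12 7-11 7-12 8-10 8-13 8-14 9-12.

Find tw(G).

3

A width-3 tree decomposition is:
Bags: B1 = {1, 4, 13, 14}  B2 = {4, 8, 13, 14}  B3 = {4, 8, 10, 13}  B4 = {5, 8, 10, 13}  B5 = {2, 5, 8, 10}  B6 = {2, 5, 6, 10}  B7 = {2, 5, 6, 11}  B8 = {2, 6, 7, 11}  B9 = {6, 7, 11, 12}  B10 = {3, 7, 11, 12}  B11 = {0, 3, 7, 12}  B12 = {0, 3, 9, 12}
Tree: B1–B2, B2–B3, B3–B4, B4–B5, B5–B6, B6–B7, B7–B8, B8–B9, B9–B10, B10–B11, B11–B12
The largest bag has 4 vertices, giving width 3; this decomposition certifies tw(G) ≤ 3. For the lower bound: the 4 vertex sets {1,4,14}, {13}, {8}, {2,5,6,10} are disjoint, each induces a connected subgraph, and every pair is joined by at least one edge of G. Contracting each set to a single vertex therefore yields K_{4} as a minor, and since treewidth is minor-monotone, tw(G) ≥ tw(K_{4}) = 3. The upper and lower bounds meet at 3, so that is the treewidth.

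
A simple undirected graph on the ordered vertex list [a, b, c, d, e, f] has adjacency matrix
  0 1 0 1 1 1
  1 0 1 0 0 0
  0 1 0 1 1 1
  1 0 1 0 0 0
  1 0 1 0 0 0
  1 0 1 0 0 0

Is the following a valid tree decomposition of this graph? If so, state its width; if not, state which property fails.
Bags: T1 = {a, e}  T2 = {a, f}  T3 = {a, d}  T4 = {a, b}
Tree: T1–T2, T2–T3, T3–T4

A tree decomposition must satisfy three properties: every vertex lies in some bag; for every edge, both endpoints lie together in some bag; and for every vertex, the bags containing it form a connected subtree. Here vertex c appears in no bag, so the decomposition is invalid.

No — vertex c appears in no bag.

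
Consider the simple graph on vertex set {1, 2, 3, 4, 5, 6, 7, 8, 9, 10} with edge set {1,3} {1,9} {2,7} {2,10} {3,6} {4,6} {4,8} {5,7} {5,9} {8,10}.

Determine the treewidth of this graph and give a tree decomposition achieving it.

The largest bag has 3 vertices, giving width 2; this decomposition certifies tw(G) ≤ 2. Since 6–4–8–10–2–7–5–9–1–3–6 is a cycle in G, G is not acyclic. Forests are exactly the graphs of treewidth ≤ 1, so tw(G) ≥ 2. Hence tw(G) = 2 exactly.

Treewidth 2.
One optimal decomposition is:
Bags: B1 = {4, 6, 8}  B2 = {6, 8, 10}  B3 = {2, 6, 10}  B4 = {2, 6, 7}  B5 = {5, 6, 7}  B6 = {5, 6, 9}  B7 = {1, 6, 9}  B8 = {1, 3, 6}
Tree: B1–B2, B2–B3, B3–B4, B4–B5, B5–B6, B6–B7, B7–B8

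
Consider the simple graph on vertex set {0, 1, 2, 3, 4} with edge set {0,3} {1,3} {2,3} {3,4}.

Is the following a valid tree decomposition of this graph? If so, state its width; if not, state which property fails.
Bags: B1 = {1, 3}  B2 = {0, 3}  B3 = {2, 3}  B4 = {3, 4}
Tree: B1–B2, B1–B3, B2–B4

Yes; width 1.

Checking the three conditions: (i) the bags cover all of {0, 1, 2, 3, 4}; (ii) for each edge, some bag contains both endpoints; (iii) the bags containing any fixed vertex form a subtree. All hold, so the decomposition is valid with width 2 − 1 = 1.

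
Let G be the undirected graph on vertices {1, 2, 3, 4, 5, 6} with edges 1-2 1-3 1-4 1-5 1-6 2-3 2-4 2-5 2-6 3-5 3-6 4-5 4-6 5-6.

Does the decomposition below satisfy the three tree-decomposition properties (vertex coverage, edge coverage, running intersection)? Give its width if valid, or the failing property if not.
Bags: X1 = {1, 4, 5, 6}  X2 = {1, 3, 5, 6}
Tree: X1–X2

No — vertex 2 appears in no bag.

A tree decomposition must satisfy three properties: every vertex lies in some bag; for every edge, both endpoints lie together in some bag; and for every vertex, the bags containing it form a connected subtree. Here vertex 2 appears in no bag, so the decomposition is invalid.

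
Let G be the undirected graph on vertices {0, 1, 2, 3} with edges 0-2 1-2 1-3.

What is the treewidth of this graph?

A width-1 tree decomposition is:
Bags: B1 = {1, 2}  B2 = {1, 3}  B3 = {0, 2}
Tree: B1–B2, B1–B3
Each bag holds 2 vertices, so the decomposition has width 1, which upper-bounds the treewidth. Since G has at least one edge (e.g. 1–2), it is not an edgeless graph, so tw(G) ≥ 1. Therefore the treewidth is 1.

1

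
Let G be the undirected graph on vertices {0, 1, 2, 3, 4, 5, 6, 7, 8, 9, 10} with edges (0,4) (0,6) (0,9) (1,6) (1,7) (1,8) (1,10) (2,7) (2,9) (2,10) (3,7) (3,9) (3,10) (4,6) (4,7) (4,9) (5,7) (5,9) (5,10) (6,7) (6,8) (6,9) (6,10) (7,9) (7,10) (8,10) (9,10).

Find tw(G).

3

A width-3 tree decomposition is:
Bags: B1 = {4, 6, 7, 9}  B2 = {6, 7, 9, 10}  B3 = {0, 4, 6, 9}  B4 = {3, 7, 9, 10}  B5 = {1, 6, 7, 10}  B6 = {2, 7, 9, 10}  B7 = {5, 7, 9, 10}  B8 = {1, 6, 8, 10}
Tree: B1–B2, B1–B3, B2–B4, B2–B5, B2–B6, B6–B7, B5–B8
Every bag has size at most 4, so the width is 4 − 1 = 3 and tw(G) ≤ 3. On the other hand G contains the 4-clique {0, 4, 6, 9}. A clique must lie in a single bag of any decomposition, so no decomposition can have width below 3. Therefore the treewidth is 3.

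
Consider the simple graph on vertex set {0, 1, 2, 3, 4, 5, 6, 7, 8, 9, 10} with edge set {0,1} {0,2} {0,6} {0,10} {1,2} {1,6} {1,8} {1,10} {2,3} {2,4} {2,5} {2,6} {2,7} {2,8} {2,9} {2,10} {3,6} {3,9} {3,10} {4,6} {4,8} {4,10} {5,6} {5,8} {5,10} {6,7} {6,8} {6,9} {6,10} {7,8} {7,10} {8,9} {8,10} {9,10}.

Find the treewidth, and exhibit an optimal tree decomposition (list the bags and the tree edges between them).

Every bag has size at most 5, so the width is 5 − 1 = 4 and tw(G) ≤ 4. Conversely, {0, 1, 2, 6, 10} is a clique of size 5, and the vertices of any clique must share a bag in every tree decomposition; so some bag has ≥ 5 vertices and tw(G) ≥ 4. Hence tw(G) = 4 exactly.

Treewidth 4.
Bags: B1 = {2, 6, 8, 9, 10}  B2 = {1, 2, 6, 8, 10}  B3 = {2, 4, 6, 8, 10}  B4 = {2, 6, 7, 8, 10}  B5 = {0, 1, 2, 6, 10}  B6 = {2, 3, 6, 9, 10}  B7 = {2, 5, 6, 8, 10}
Tree: B1–B2, B1–B3, B2–B4, B2–B5, B1–B6, B1–B7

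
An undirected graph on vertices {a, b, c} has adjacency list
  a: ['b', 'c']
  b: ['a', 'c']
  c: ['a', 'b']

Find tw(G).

2

A width-2 tree decomposition is:
Bags: B1 = {a, b, c}
Tree: (single bag)
A single bag containing all 3 vertices is trivially a valid decomposition of width 2. For the lower bound, the 3 vertices {a, b, c} are pairwise adjacent, and any tree decomposition puts a clique entirely inside one bag — forcing width ≥ 2. Hence tw(G) = 2 exactly.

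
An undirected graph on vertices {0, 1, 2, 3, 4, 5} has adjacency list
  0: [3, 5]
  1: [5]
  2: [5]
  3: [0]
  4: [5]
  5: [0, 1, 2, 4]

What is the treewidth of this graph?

1

A width-1 tree decomposition is:
Bags: B1 = {0, 5}  B2 = {4, 5}  B3 = {1, 5}  B4 = {2, 5}  B5 = {0, 3}
Tree: B1–B2, B1–B3, B3–B4, B1–B5
Each bag holds 2 vertices, so the decomposition has width 1, which upper-bounds the treewidth. Any graph with an edge has treewidth ≥ 1, and G has the edge 5–0. Hence tw(G) = 1 exactly.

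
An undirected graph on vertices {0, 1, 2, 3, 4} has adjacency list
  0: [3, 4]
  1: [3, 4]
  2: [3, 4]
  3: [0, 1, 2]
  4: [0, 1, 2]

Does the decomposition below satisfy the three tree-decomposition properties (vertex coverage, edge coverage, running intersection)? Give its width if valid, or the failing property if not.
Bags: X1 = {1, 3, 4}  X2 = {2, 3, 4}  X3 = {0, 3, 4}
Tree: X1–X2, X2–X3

Every vertex of G appears in some bag (union = {0, 1, 2, 3, 4}); every edge is covered by a bag; and for each vertex v the set of bags containing v is connected in the bag tree. The decomposition is therefore valid. The largest bag has 3 vertices, so the width is 2.

Yes; width 2.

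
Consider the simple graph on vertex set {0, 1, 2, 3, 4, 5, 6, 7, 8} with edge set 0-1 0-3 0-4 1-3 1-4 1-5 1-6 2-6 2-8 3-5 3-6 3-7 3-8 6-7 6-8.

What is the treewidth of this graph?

2

A width-2 tree decomposition is:
Bags: B1 = {0, 1, 3}  B2 = {1, 3, 6}  B3 = {0, 1, 4}  B4 = {3, 6, 7}  B5 = {1, 3, 5}  B6 = {3, 6, 8}  B7 = {2, 6, 8}
Tree: B1–B2, B1–B3, B2–B4, B1–B5, B4–B6, B6–B7
The largest bag has 3 vertices, giving width 2; this decomposition certifies tw(G) ≤ 2. For the lower bound, the 3 vertices {2, 6, 8} are pairwise adjacent, and any tree decomposition puts a clique entirely inside one bag — forcing width ≥ 2. The upper and lower bounds meet at 2, so that is the treewidth.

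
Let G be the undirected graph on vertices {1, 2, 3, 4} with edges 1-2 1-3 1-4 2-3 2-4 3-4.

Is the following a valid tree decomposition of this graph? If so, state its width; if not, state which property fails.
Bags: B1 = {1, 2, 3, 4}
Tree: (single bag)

Vertex coverage: the bags together contain {1, 2, 3, 4}, the full vertex set. Edge coverage: each edge of G has both endpoints in at least one bag. Running intersection: for every vertex, the bags containing it form a connected subtree. All three properties hold, so this is a valid tree decomposition of width max|bag| − 1 = 3, and hence tw(G) ≤ 3.

Yes; width 3.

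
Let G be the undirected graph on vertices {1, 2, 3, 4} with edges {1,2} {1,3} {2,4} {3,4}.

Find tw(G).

A width-2 tree decomposition is:
Bags: B1 = {1, 3, 4}  B2 = {1, 2, 4}
Tree: B1–B2
Every bag has size at most 3, so the width is 3 − 1 = 2 and tw(G) ≤ 2. For the lower bound, G contains the cycle 4–3–1–2–4, so G is not a forest; only forests have treewidth ≤ 1, hence tw(G) ≥ 2. The upper and lower bounds meet at 2, so that is the treewidth.

2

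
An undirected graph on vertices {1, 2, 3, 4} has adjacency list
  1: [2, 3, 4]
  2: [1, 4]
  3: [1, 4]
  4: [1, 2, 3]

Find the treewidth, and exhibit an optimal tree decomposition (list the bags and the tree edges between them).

Every bag has size at most 3, so the width is 3 − 1 = 2 and tw(G) ≤ 2. For the lower bound, the 3 vertices {1, 2, 4} are pairwise adjacent, and any tree decomposition puts a clique entirely inside one bag — forcing width ≥ 2. Hence tw(G) = 2 exactly.

Treewidth 2.
Bags: B1 = {1, 2, 4}  B2 = {1, 3, 4}
Tree: B1–B2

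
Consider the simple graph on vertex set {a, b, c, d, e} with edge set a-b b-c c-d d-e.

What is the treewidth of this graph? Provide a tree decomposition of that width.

Treewidth 1.
Bags: B1 = {a, b}  B2 = {b, c}  B3 = {c, d}  B4 = {d, e}
Tree: B1–B2, B2–B3, B3–B4

Each bag holds 2 vertices, so the decomposition has width 1, which upper-bounds the treewidth. Any graph with an edge has treewidth ≥ 1, and G has the edge a–b. Combining the bounds, tw(G) = 1.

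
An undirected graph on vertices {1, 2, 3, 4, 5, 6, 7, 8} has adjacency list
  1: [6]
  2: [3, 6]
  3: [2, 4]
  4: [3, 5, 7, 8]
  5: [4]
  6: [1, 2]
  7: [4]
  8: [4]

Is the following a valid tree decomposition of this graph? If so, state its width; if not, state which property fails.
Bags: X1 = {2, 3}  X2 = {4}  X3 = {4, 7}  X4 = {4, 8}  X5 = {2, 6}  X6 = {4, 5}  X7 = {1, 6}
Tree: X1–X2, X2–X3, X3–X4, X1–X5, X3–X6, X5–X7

A tree decomposition must satisfy three properties: every vertex lies in some bag; for every edge, both endpoints lie together in some bag; and for every vertex, the bags containing it form a connected subtree. Here edge (3,4) lies in no bag, so the decomposition is invalid.

No — edge (3,4) lies in no bag.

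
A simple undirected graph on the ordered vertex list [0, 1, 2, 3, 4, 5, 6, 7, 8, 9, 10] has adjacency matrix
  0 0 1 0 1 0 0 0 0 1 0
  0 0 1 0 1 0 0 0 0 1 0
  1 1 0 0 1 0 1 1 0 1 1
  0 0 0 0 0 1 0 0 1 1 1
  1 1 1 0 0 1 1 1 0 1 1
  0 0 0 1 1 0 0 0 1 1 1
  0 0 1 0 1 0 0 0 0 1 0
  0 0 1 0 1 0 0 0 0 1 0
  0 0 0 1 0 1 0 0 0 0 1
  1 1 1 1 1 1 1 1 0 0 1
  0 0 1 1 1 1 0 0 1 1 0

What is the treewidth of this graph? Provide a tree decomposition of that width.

Treewidth 3.
Bags: B1 = {3, 5, 9, 10}  B2 = {4, 5, 9, 10}  B3 = {3, 5, 8, 10}  B4 = {2, 4, 9, 10}  B5 = {1, 2, 4, 9}  B6 = {0, 2, 4, 9}  B7 = {2, 4, 7, 9}  B8 = {2, 4, 6, 9}
Tree: B1–B2, B1–B3, B2–B4, B4–B5, B4–B6, B4–B7, B5–B8

Every bag has size at most 4, so the width is 4 − 1 = 3 and tw(G) ≤ 3. For the lower bound, the 4 vertices {3, 5, 8, 10} are pairwise adjacent, and any tree decomposition puts a clique entirely inside one bag — forcing width ≥ 3. Combining the bounds, tw(G) = 3.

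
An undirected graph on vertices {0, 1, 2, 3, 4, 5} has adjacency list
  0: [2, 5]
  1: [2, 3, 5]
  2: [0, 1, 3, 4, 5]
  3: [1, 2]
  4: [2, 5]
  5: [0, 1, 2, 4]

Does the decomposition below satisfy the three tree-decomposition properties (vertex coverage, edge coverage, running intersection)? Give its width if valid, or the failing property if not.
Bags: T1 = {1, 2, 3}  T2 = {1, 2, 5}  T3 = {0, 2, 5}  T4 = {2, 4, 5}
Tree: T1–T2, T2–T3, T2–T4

Checking the three conditions: (i) the bags cover all of {0, 1, 2, 3, 4, 5}; (ii) for each edge, some bag contains both endpoints; (iii) the bags containing any fixed vertex form a subtree. All hold, so the decomposition is valid with width 3 − 1 = 2.

Yes; width 2.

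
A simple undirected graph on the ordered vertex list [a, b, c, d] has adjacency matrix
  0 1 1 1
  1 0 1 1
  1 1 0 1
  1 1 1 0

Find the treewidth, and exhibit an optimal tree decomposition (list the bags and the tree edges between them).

Treewidth 3.
Bags: B1 = {a, b, c, d}
Tree: (single bag)

With just one bag of size 4, the width is 4 − 1 = 3, so tw(G) ≤ 3. Conversely, {a, b, c, d} is a clique of size 4, and the vertices of any clique must share a bag in every tree decomposition; so some bag has ≥ 4 vertices and tw(G) ≥ 3. The upper and lower bounds meet at 3, so that is the treewidth.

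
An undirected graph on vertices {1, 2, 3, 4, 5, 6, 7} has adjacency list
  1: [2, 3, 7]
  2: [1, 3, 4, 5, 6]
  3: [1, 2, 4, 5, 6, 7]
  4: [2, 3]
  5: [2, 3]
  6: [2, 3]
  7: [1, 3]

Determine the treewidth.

2

A width-2 tree decomposition is:
Bags: B1 = {2, 3, 5}  B2 = {2, 3, 4}  B3 = {1, 2, 3}  B4 = {1, 3, 7}  B5 = {2, 3, 6}
Tree: B1–B2, B2–B3, B3–B4, B2–B5
Every bag has size at most 3, so the width is 3 − 1 = 2 and tw(G) ≤ 2. On the other hand G contains the 3-clique {1, 2, 3}. A clique must lie in a single bag of any decomposition, so no decomposition can have width below 2. Therefore the treewidth is 2.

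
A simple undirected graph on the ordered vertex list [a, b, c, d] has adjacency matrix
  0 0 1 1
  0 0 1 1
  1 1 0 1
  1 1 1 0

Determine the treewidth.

2

A width-2 tree decomposition is:
Bags: B1 = {a, c, d}  B2 = {b, c, d}
Tree: B1–B2
The largest bag has 3 vertices, giving width 2; this decomposition certifies tw(G) ≤ 2. On the other hand G contains the 3-clique {a, c, d}. A clique must lie in a single bag of any decomposition, so no decomposition can have width below 2. The upper and lower bounds meet at 2, so that is the treewidth.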